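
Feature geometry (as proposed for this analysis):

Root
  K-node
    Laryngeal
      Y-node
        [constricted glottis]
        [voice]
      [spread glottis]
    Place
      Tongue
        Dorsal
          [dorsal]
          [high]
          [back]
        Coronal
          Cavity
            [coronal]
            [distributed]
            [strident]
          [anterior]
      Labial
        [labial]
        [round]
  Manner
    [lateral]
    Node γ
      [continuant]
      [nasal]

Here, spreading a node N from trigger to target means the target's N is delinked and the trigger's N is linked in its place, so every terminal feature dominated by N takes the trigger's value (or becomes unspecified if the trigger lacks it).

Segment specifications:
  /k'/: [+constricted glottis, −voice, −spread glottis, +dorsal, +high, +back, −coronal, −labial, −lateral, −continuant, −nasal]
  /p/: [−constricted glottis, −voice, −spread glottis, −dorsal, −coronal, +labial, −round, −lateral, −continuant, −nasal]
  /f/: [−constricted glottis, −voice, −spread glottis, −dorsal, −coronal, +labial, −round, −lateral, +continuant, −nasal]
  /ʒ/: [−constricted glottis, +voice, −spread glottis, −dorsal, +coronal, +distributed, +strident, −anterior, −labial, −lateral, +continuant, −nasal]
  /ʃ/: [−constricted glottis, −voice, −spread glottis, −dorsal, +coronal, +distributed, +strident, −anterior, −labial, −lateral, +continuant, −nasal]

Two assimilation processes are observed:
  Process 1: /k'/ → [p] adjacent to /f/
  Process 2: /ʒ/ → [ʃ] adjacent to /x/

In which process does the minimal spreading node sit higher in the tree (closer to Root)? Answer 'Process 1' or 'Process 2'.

Process 1: the features that change are [constricted glottis], [labial], [round], [dorsal], [high], [back]; the minimal node is K-node (depth 1).
Process 2: the feature that changes is [voice]; the minimal node is [voice] (depth 4).
K-node (depth 1) sits above [voice] (depth 4), making Process 1 the one with the higher spreading node.

Process 1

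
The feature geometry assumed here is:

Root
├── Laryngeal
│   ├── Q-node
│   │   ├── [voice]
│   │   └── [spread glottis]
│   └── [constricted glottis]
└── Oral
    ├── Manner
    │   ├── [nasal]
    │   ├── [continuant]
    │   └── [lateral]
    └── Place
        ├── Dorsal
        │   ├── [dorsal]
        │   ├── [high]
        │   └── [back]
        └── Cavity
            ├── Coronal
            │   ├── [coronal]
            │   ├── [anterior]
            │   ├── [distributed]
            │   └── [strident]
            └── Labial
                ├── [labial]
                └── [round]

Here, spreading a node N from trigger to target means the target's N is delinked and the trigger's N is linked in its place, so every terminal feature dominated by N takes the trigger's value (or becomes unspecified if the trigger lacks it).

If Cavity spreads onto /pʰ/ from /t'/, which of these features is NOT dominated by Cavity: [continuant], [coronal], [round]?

The terminals dominated by Cavity are [coronal], [anterior], [distributed], [strident], [labial], [round].
[coronal], [round] all lie under Cavity, so they are overwritten when Cavity spreads.
But [continuant] is a dependent of Manner, outside Cavity; it is therefore untouched by the spreading.

[continuant]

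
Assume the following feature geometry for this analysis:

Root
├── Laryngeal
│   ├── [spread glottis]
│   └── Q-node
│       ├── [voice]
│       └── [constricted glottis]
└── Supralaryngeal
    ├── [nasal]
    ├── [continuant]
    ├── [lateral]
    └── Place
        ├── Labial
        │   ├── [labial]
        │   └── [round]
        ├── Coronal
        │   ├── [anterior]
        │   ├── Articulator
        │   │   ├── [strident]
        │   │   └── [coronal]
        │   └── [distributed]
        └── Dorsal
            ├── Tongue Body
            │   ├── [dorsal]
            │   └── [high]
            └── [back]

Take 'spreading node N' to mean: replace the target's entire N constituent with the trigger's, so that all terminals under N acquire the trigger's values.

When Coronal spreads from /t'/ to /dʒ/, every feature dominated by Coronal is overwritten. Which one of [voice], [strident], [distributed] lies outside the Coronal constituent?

The terminals dominated by Coronal are [anterior], [strident], [coronal], [distributed].
[strident], [distributed] all lie under Coronal, so they are overwritten when Coronal spreads.
[voice] attaches under Q-node, not under Coronal, so /dʒ/ retains its own value for [voice].

[voice]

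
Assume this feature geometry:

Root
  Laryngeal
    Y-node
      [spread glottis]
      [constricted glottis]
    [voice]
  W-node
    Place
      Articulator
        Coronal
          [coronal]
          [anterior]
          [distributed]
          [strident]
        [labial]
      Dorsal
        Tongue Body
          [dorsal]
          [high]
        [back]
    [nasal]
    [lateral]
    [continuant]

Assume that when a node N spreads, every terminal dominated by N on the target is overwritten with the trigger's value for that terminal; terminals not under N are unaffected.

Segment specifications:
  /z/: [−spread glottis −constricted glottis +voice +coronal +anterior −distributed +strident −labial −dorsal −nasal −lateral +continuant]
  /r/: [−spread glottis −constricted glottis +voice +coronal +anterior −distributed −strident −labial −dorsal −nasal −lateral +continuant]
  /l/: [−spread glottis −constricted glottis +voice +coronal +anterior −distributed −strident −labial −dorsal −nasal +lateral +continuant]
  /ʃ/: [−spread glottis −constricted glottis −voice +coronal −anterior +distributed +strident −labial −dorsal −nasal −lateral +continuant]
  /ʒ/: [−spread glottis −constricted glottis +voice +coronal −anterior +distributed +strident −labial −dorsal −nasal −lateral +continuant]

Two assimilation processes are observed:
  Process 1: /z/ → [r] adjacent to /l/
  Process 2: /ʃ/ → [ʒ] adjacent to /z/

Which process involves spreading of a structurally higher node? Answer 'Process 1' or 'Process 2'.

Process 1 alters [strident]; the lowest dominating node is [strident] (depth 5 from Root).
Process 2 alters [voice]; the lowest dominating node is [voice] (depth 2 from Root).
Depth 2 < depth 5; Process 2 involves the structurally higher constituent [voice].

Process 2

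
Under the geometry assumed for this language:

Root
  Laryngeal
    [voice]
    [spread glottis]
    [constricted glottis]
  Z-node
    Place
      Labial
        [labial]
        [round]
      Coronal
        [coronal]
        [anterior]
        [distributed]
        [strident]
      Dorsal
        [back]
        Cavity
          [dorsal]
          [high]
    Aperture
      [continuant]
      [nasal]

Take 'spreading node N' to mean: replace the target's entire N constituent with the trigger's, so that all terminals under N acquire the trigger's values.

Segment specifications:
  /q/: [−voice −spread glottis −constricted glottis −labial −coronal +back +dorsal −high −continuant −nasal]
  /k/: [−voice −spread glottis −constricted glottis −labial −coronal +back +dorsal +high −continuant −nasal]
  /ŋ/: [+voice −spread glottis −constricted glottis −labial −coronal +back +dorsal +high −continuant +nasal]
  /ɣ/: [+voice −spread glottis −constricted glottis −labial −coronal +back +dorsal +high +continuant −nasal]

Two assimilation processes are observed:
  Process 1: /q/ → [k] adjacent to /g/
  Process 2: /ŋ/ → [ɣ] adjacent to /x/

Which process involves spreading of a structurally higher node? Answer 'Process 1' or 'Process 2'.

Process 2

Process 1: the feature that changes is [high]; the minimal node is [high] (depth 5).
In Process 2, [nasal], [continuant] change, so the minimal spreading node is Aperture at depth 2.
Aperture (depth 2) sits above [high] (depth 5), making Process 2 the one with the higher spreading node.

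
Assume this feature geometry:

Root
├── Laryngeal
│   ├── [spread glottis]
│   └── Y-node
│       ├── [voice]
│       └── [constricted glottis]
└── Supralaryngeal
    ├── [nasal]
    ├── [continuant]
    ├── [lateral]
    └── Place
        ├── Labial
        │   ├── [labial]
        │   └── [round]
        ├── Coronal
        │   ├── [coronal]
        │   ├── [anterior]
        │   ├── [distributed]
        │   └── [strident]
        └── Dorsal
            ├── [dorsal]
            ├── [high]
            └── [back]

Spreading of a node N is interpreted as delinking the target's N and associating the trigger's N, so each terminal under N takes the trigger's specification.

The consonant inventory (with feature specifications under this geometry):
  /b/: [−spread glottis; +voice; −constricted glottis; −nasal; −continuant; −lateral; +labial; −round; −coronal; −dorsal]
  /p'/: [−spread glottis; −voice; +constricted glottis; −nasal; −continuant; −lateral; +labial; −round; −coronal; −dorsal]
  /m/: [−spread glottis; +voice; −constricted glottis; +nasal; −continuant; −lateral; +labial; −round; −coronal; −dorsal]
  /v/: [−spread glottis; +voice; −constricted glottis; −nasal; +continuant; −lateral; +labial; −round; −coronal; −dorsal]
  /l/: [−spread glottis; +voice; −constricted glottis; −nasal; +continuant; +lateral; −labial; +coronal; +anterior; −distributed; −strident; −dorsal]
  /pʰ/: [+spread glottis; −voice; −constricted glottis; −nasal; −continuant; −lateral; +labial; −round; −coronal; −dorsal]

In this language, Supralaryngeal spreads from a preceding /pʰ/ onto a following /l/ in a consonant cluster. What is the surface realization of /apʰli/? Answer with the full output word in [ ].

Supralaryngeal immediately or transitively dominates [nasal], [continuant], [lateral], [labial], [round], [coronal], [anterior], [distributed], [strident], [dorsal], [high], [back].
The target acquires /pʰ/'s values for everything under Supralaryngeal — [−nasal], [−continuant], [−lateral], [+labial], [−round], [−coronal], [−dorsal] — while keeping its own [spread glottis], [voice], [constricted glottis].
The resulting bundle matches /b/ in the inventory; substituting it for /l/ gives [apʰbi].

[apʰbi]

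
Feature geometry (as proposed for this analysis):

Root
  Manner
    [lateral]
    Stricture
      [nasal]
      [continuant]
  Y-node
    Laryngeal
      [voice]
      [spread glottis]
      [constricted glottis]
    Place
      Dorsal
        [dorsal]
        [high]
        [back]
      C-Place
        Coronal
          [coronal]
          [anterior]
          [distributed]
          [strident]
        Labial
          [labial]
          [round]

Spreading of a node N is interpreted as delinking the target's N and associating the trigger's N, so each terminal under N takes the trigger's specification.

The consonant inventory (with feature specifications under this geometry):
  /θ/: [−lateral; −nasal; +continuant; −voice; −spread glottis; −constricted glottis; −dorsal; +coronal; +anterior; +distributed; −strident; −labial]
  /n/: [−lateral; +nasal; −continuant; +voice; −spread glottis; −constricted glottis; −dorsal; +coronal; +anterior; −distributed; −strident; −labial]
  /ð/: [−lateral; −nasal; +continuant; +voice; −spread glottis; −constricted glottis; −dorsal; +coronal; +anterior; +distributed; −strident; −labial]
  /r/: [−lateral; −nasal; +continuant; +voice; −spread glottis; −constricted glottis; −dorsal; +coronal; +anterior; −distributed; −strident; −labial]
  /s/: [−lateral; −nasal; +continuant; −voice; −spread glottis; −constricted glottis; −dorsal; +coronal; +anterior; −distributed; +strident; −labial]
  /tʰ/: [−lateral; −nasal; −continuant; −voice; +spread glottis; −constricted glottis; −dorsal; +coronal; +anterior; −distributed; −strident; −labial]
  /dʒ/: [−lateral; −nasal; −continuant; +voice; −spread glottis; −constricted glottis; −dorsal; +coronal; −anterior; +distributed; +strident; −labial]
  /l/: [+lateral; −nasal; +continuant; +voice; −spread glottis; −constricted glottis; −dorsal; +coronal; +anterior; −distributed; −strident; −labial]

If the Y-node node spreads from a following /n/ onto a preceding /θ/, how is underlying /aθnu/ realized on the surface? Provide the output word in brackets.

Y-node immediately or transitively dominates [voice], [spread glottis], [constricted glottis], [dorsal], [high], [back], [coronal], [anterior], [distributed], [strident], [labial], [round].
Spreading Y-node from /n/ onto /θ/ replaces those values with /n/'s: [+voice], [−spread glottis], [−constricted glottis], [−dorsal], [+coronal], [+anterior], [−distributed], [−strident], [−labial]. Features outside Y-node ([lateral], [nasal], [continuant]) stay as in /θ/.
Among the inventory, only /r/ has exactly this specification, giving the surface form [arnu].

[arnu]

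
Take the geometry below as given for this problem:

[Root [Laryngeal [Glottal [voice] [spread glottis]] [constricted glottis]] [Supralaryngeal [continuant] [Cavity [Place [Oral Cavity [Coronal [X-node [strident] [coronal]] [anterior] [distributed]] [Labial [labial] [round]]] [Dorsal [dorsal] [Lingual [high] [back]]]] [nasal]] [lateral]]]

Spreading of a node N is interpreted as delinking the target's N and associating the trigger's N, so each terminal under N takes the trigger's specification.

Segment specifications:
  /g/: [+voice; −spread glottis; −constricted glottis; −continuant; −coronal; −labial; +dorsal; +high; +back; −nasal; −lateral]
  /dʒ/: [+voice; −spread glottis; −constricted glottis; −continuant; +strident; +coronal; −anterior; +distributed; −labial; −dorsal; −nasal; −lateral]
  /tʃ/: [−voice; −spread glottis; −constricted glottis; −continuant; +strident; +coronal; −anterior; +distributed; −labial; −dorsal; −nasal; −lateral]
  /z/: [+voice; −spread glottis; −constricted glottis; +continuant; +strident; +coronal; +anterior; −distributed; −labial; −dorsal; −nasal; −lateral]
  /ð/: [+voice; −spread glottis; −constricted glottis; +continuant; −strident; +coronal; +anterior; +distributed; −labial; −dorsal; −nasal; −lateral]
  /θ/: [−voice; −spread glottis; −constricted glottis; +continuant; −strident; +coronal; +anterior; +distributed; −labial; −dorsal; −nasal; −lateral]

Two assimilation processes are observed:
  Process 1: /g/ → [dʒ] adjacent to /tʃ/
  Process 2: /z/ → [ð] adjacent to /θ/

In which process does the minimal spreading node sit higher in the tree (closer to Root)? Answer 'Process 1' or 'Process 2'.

Process 1 alters [coronal], [anterior], [distributed], [strident], [dorsal], [high], [back]; the lowest common ancestor is Place (depth 3 from Root).
In Process 2, [distributed], [strident] change, so the minimal spreading node is Coronal at depth 5.
Place is closer to Root than Coronal, so Process 1 spreads the higher node.

Process 1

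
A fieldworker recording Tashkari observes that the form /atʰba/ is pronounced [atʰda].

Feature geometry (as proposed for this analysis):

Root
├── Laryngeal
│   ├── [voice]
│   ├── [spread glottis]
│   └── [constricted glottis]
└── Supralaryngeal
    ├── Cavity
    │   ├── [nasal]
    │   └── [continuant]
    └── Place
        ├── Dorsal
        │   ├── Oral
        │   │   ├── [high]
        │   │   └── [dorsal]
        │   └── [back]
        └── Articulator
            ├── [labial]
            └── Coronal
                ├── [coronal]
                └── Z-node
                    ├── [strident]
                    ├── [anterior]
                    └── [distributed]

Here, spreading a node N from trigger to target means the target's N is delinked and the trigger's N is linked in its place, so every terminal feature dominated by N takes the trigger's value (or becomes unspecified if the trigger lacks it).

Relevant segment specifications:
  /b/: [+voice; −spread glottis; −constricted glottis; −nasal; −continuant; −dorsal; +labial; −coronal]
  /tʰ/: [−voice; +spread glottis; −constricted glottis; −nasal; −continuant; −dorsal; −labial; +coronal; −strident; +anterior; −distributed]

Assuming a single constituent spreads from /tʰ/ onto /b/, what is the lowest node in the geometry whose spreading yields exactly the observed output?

Articulator

/b/ and [d] differ in [labial], [coronal], [anterior], [distributed], [strident]; every other specified feature is identical.
These terminals are all dominated by Articulator, and no proper subconstituent of Articulator covers them all; Articulator is their lowest common ancestor.
Delinking /b/'s Articulator and associating /tʰ/'s Articulator gives precisely the feature bundle of [d].
[spread glottis], [voice] stay as in /b/ although /tʰ/ differs there, so no node dominating them spread; among the remaining candidates Articulator is the lowest that derives the output.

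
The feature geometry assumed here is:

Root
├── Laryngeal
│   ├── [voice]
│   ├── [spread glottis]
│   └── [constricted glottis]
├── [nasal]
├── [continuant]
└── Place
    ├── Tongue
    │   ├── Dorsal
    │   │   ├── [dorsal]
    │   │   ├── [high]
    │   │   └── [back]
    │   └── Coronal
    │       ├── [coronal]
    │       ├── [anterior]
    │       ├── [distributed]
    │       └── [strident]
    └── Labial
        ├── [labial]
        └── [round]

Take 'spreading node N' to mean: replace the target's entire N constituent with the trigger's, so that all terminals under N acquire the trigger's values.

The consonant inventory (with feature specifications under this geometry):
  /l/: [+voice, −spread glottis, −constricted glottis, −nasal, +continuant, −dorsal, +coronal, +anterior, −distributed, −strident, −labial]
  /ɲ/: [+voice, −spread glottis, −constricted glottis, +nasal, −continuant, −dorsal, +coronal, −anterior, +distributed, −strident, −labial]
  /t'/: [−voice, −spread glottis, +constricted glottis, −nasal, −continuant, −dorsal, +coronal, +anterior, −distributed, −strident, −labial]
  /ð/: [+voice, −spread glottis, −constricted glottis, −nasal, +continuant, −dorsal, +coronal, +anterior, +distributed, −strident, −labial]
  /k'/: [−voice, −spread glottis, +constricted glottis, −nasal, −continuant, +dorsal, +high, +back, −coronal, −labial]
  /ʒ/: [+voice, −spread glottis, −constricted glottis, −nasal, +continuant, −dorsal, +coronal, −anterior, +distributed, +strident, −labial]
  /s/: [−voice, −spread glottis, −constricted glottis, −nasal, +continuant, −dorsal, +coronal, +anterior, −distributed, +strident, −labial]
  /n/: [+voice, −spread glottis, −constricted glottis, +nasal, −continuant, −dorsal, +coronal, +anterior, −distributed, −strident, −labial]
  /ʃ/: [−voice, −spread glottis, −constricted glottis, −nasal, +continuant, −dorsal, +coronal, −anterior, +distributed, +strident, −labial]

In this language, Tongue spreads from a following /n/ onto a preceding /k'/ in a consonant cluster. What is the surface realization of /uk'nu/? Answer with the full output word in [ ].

Terminals under Tongue in this geometry: [dorsal], [high], [back], [coronal], [anterior], [distributed], [strident].
Spreading Tongue from /n/ onto /k'/ replaces those values with /n/'s: [−dorsal], [+coronal], [+anterior], [−distributed], [−strident]. Features outside Tongue ([voice], [spread glottis], [constricted glottis], …) stay as in /k'/.
This feature bundle is that of [t'], so /uk'nu/ surfaces as [ut'nu].

[ut'nu]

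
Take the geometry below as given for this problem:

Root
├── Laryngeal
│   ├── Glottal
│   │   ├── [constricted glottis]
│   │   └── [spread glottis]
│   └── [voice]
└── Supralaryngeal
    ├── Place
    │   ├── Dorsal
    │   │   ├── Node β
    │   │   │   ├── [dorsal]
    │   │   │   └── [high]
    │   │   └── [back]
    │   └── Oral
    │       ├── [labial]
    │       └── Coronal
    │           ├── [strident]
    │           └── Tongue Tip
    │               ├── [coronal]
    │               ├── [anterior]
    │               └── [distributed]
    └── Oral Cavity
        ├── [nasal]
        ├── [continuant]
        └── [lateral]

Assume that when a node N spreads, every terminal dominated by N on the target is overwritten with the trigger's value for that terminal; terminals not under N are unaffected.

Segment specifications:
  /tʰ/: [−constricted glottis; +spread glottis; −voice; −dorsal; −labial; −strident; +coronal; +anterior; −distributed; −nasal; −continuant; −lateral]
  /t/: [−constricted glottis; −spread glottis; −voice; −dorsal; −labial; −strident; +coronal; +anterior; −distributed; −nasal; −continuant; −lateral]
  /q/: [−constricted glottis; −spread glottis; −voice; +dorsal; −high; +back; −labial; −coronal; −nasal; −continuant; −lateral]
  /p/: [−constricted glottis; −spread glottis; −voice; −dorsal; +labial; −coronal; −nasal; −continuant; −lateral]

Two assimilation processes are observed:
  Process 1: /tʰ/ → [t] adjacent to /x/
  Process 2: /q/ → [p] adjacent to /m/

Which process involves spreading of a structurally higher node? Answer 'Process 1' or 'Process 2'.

Process 1 alters [spread glottis]; the lowest dominating node is [spread glottis] (depth 3 from Root).
Process 2: the features that change are [labial], [dorsal], [high], [back]; the minimal node is Place (depth 2).
Place (depth 2) sits above [spread glottis] (depth 3), making Process 2 the one with the higher spreading node.

Process 2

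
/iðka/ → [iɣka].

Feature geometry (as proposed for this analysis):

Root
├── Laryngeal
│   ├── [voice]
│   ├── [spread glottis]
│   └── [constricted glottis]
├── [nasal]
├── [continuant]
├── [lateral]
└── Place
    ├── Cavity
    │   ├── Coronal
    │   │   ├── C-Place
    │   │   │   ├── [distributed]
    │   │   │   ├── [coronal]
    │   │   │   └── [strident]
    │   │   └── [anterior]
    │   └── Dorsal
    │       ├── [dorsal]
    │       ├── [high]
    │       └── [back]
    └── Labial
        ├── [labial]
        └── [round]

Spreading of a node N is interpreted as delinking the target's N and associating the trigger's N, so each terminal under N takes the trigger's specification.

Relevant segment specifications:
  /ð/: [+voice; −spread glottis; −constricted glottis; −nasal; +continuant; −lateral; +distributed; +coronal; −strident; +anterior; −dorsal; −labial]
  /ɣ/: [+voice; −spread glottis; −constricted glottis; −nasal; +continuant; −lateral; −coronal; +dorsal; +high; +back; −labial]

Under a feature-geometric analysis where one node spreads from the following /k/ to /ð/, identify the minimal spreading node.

Cavity

Feature comparison: [coronal], [anterior], [distributed], [strident], [dorsal], [high], [back] differ between /ð/ and [ɣ]; the remaining terminals match.
The smallest constituent containing every changed terminal is Cavity — each of its daughters lacks at least one of the affected features.
Delinking /ð/'s Cavity and associating /k/'s Cavity gives precisely the feature bundle of [ɣ].
[voice], [continuant] stay as in /ð/ although /k/ differs there, so no node dominating them spread; among the remaining candidates Cavity is the lowest that derives the output.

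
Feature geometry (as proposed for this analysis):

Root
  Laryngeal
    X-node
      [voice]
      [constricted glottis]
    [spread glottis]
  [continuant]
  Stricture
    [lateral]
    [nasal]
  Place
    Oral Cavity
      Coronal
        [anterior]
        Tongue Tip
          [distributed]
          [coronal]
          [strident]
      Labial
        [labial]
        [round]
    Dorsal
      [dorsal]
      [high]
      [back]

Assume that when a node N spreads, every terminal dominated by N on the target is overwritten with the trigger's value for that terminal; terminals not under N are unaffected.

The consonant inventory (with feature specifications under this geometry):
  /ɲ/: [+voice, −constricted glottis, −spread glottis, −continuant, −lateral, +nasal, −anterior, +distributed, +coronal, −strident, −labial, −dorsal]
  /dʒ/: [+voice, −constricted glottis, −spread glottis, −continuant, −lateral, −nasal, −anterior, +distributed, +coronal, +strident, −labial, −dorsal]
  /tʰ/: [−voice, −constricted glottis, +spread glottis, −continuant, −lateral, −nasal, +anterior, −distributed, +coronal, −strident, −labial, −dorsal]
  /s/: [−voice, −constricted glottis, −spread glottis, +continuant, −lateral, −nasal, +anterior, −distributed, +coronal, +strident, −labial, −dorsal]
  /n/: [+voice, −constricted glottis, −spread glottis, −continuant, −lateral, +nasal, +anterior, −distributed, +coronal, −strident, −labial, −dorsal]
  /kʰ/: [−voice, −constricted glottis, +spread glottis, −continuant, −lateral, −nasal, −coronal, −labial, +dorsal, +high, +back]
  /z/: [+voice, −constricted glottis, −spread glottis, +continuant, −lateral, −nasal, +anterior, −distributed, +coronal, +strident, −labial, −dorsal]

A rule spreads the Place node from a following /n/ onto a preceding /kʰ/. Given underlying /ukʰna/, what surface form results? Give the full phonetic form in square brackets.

Terminals under Place in this geometry: [anterior], [distributed], [coronal], [strident], [labial], [round], [dorsal], [high], [back].
Spreading Place from /n/ onto /kʰ/ replaces those values with /n/'s: [+anterior], [−distributed], [+coronal], [−strident], [−labial], [−dorsal]. Features outside Place ([voice], [constricted glottis], [spread glottis], …) stay as in /kʰ/.
This feature bundle is that of [tʰ], so /ukʰna/ surfaces as [utʰna].

[utʰna]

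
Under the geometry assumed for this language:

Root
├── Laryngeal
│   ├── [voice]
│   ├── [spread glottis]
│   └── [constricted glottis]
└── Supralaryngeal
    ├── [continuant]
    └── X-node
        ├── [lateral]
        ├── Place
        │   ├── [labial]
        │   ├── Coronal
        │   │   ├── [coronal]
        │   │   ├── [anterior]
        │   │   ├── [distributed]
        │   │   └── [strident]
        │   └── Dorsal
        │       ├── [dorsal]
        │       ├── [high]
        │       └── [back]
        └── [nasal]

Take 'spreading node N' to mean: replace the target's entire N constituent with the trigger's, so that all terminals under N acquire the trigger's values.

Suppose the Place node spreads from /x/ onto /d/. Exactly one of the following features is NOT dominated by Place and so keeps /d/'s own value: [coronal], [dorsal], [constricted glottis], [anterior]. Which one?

[constricted glottis]

Place dominates exactly [labial], [coronal], [anterior], [distributed], [strident], [dorsal], [high], [back].
Of the listed options, [dorsal], [coronal], [anterior] are among these and would be overwritten by spreading Place.
But [constricted glottis] is a dependent of Laryngeal, outside Place; it is therefore untouched by the spreading.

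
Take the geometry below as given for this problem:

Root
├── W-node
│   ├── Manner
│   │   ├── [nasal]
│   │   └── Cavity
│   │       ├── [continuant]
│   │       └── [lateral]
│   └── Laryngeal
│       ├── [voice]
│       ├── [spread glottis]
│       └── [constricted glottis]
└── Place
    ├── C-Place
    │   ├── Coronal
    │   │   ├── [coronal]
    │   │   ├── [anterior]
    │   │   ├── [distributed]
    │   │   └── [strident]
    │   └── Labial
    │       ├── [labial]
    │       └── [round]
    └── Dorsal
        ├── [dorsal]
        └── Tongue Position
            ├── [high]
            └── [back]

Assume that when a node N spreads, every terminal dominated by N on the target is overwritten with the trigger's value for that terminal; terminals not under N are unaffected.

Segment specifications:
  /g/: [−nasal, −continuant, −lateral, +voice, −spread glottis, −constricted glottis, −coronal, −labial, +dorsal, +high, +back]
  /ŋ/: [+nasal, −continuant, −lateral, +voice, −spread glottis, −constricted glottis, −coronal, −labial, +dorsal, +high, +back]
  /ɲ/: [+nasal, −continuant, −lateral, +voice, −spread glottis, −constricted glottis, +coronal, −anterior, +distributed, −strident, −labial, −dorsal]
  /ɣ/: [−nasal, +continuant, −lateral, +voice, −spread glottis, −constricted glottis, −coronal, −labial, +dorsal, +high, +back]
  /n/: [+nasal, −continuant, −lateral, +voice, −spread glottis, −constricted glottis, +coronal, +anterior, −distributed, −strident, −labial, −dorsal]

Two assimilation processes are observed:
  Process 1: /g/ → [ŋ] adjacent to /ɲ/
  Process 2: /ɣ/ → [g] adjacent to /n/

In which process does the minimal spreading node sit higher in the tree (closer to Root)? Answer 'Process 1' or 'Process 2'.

Process 1

In Process 1, [nasal] changes, so the minimal spreading node is [nasal] at depth 3.
Process 2: the feature that changes is [continuant]; the minimal node is [continuant] (depth 4).
[nasal] (depth 3) sits above [continuant] (depth 4), making Process 1 the one with the higher spreading node.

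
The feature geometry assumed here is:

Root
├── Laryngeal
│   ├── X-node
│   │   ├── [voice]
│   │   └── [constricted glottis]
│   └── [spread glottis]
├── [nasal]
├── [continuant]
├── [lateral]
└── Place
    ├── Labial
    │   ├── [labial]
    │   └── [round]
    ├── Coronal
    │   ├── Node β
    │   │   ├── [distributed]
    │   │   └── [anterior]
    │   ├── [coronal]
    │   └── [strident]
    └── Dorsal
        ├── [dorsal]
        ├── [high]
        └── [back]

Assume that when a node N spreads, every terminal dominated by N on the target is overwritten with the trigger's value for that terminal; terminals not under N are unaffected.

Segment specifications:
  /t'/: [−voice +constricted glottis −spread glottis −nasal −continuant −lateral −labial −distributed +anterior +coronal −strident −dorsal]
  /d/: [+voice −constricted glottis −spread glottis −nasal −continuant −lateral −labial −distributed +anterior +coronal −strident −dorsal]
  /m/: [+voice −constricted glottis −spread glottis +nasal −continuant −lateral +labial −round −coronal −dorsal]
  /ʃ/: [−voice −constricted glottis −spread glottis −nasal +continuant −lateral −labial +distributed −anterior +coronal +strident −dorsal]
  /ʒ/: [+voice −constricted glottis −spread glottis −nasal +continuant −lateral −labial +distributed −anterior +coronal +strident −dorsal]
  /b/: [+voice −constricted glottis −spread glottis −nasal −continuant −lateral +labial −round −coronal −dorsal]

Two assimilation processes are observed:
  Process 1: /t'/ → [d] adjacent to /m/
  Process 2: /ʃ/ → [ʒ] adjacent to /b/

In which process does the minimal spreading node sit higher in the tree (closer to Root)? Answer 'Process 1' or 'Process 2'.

Process 1: the features that change are [voice], [constricted glottis]; the minimal node is X-node (depth 2).
In Process 2, [voice] changes, so the minimal spreading node is [voice] at depth 3.
Depth 2 < depth 3; Process 1 involves the structurally higher constituent X-node.

Process 1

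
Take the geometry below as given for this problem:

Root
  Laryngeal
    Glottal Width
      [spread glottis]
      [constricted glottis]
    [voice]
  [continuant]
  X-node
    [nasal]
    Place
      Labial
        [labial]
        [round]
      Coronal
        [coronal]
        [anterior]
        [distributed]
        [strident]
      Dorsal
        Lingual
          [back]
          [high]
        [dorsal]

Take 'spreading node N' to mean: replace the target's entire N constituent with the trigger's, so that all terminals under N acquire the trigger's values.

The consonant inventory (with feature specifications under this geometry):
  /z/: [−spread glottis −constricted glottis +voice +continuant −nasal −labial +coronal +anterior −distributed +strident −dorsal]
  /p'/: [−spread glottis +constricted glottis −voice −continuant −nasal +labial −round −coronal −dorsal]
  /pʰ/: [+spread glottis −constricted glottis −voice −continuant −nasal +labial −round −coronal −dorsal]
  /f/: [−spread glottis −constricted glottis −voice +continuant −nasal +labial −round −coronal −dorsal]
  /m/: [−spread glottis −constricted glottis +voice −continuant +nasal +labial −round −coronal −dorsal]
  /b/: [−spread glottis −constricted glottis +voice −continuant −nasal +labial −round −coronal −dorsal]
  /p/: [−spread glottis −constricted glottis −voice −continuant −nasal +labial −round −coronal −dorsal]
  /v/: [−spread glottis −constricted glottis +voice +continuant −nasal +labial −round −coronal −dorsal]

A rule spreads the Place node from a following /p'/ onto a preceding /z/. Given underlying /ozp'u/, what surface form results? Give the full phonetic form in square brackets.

Place immediately or transitively dominates [labial], [round], [coronal], [anterior], [distributed], [strident], [back], [high], [dorsal].
The target acquires /p'/'s values for everything under Place — [+labial], [−round], [−coronal], [−dorsal] — while keeping its own [spread glottis], [constricted glottis], [voice], ….
This feature bundle is that of [v], so /ozp'u/ surfaces as [ovp'u].

[ovp'u]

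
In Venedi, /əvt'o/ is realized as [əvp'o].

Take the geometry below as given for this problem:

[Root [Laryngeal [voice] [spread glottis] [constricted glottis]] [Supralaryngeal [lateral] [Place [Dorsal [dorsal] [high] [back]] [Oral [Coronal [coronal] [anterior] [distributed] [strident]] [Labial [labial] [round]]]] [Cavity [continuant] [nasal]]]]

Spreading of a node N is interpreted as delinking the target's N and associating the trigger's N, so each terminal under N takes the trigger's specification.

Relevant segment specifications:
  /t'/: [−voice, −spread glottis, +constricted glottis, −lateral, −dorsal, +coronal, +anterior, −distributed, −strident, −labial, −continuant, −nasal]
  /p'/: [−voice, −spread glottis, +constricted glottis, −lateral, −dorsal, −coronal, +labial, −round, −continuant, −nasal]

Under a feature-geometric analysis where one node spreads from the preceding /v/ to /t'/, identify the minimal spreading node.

The alternation /t'/ → [p'] changes [labial], [round], [coronal], [anterior], [distributed], [strident] and nothing else.
The smallest constituent containing every changed terminal is Oral — each of its daughters lacks at least one of the affected features.
Spreading Oral from /v/ overwrites each of those terminals with /v/'s values, yielding exactly [p'].
[voice], [constricted glottis] stay as in /t'/ although /v/ differs there, so no node dominating them spread; among the remaining candidates Oral is the lowest that derives the output.

Oral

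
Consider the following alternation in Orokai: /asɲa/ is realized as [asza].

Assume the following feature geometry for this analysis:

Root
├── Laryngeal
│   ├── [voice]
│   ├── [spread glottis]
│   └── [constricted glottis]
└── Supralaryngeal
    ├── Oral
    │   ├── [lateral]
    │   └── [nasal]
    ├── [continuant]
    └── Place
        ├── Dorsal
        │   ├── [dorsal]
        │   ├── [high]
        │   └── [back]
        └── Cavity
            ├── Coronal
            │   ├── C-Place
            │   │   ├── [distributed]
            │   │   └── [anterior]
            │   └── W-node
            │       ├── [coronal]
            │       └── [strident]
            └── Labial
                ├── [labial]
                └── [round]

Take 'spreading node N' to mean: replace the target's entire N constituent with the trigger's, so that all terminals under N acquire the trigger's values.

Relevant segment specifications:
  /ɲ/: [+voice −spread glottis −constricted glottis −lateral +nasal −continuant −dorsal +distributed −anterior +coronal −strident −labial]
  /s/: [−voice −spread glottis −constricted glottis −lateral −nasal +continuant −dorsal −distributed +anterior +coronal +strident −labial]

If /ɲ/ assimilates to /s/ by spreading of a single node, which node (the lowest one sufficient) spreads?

Supralaryngeal

Comparing /ɲ/ with its surface form [z], the features that change are [nasal], [continuant], [anterior], [distributed], [strident].
These terminals are all dominated by Supralaryngeal, and no proper subconstituent of Supralaryngeal covers them all; Supralaryngeal is their lowest common ancestor.
Spreading Supralaryngeal from /s/ overwrites each of those terminals with /s/'s values, yielding exactly [z].
Since [voice] is preserved even though /s/ disagrees there, no node above Supralaryngeal spread.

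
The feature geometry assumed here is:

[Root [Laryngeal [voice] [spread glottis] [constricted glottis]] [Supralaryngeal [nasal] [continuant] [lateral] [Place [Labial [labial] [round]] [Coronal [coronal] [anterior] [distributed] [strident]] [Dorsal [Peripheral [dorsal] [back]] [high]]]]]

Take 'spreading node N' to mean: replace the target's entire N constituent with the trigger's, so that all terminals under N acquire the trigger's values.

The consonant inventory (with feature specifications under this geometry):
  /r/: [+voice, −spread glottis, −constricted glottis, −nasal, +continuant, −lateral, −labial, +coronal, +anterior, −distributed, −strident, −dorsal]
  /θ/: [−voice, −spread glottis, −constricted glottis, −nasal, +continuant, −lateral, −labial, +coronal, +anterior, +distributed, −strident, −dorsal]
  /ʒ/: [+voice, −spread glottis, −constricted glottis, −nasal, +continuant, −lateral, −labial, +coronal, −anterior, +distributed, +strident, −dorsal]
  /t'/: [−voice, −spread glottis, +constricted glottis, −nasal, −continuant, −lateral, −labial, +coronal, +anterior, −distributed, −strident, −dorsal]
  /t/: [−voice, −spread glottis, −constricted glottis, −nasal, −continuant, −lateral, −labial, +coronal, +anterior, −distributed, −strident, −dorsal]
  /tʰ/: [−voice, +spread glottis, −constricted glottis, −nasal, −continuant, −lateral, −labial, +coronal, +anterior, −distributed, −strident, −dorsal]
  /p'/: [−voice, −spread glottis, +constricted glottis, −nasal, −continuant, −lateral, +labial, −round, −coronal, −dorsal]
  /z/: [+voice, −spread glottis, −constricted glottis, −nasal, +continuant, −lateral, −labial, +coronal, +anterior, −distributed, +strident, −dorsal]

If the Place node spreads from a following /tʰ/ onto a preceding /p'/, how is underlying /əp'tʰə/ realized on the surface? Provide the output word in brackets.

Terminals under Place in this geometry: [labial], [round], [coronal], [anterior], [distributed], [strident], [dorsal], [back], [high].
After delinking /p'/'s Place and linking /tʰ/'s, the affected terminals become [−labial], [+coronal], [+anterior], [−distributed], [−strident], [−dorsal]; [voice], [spread glottis], [constricted glottis], … (outside Place) are retained from /p'/.
The resulting bundle matches /t'/ in the inventory; substituting it for /p'/ gives [ət'tʰə].

[ət'tʰə]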